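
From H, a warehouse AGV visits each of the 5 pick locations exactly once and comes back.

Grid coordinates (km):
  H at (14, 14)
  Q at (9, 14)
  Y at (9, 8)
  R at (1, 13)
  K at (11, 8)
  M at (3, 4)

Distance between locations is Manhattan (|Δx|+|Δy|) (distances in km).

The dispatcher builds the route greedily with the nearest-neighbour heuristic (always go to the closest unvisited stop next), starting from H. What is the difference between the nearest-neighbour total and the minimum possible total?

4 km longer than the optimal tour.

From H: Q=5, K=9, Y=11, R=14, M=21 → choose Q (5).
From Q: Y=6, K=8, R=9, M=16 → choose Y (6).
From Y: K=2, M=10, R=13 → choose K (2).
From K: M=12, R=15 → choose M (12).
From M: R=11 → choose R (11).
NN route H → Q → Y → K → M → R → H costs 50.
Optimal: H → Q → R → M → Y → K → H costs 46 (by enumerating all 60 distinct tours).
Excess = 50 − 46 = 4.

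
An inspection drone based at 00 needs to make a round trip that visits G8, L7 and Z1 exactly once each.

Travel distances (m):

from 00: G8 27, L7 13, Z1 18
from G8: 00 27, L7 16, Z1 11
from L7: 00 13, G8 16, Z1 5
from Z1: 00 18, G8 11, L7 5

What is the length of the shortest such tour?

Shortest round trip = 56 m.

There are 3 distinct closed tours to check (reversals are equivalent).
00 → G8 → L7 → Z1 → 00: 27+16+5+18 = 66
00 → G8 → Z1 → L7 → 00: 27+11+5+13 = 56
00 → L7 → G8 → Z1 → 00: 13+16+11+18 = 58
The minimum is 56.
One optimal route: 00 → G8 → Z1 → L7 → 00 (or its reverse).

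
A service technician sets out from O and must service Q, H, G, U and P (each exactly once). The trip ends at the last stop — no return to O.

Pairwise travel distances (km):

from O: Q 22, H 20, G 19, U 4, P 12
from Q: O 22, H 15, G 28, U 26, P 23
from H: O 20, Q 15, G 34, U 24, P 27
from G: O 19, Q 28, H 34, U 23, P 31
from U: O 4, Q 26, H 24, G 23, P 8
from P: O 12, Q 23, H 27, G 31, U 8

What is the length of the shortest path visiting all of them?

82 km — the minimum one-way total.

There are 5! = 120 possible orderings.
O → Q → H → G → U → P: 22+15+34+23+8 = 102
O → Q → H → G → P → U: 22+15+34+31+8 = 110
O → Q → H → U → G → P: 22+15+24+23+31 = 115
O → Q → H → U → P → G: 22+15+24+8+31 = 100
O → Q → H → P → G → U: 22+15+27+31+23 = 118
O → Q → H → P → U → G: 22+15+27+8+23 = 95
O → Q → G → H → U → P: 22+28+34+24+8 = 116
O → Q → G → H → P → U: 22+28+34+27+8 = 119
O → Q → G → U → H → P: 22+28+23+24+27 = 124
O → Q → G → U → P → H: 22+28+23+8+27 = 108
O → Q → G → P → H → U: 22+28+31+27+24 = 132
O → Q → G → P → U → H: 22+28+31+8+24 = 113
O → Q → U → H → G → P: 22+26+24+34+31 = 137
O → Q → U → H → P → G: 22+26+24+27+31 = 130
… (106 more)
O → U → P → H → Q → G: 4+8+27+15+28 = 82  ← best
The minimum is 82.
One shortest path: O → U → P → H → Q → G.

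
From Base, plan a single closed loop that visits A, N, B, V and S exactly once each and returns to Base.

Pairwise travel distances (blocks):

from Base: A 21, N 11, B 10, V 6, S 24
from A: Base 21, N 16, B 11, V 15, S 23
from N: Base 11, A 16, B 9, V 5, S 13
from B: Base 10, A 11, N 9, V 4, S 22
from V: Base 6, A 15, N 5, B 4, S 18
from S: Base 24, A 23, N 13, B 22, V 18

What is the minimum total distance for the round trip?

Base → A → N → B → V → S → Base: 21+16+9+4+18+24 = 92
Base → A → N → B → S → V → Base: 21+16+9+22+18+6 = 92
Base → A → N → V → B → S → Base: 21+16+5+4+22+24 = 92
Base → A → N → V → S → B → Base: 21+16+5+18+22+10 = 92
Base → A → N → S → B → V → Base: 21+16+13+22+4+6 = 82
Base → A → N → S → V → B → Base: 21+16+13+18+4+10 = 82
Base → A → B → N → V → S → Base: 21+11+9+5+18+24 = 88
Base → A → B → N → S → V → Base: 21+11+9+13+18+6 = 78
Base → A → B → V → N → S → Base: 21+11+4+5+13+24 = 78
Base → A → B → V → S → N → Base: 21+11+4+18+13+11 = 78
Base → A → B → S → N → V → Base: 21+11+22+13+5+6 = 78
Base → A → B → S → V → N → Base: 21+11+22+18+5+11 = 88
Base → A → V → N → B → S → Base: 21+15+5+9+22+24 = 96
Base → A → V → N → S → B → Base: 21+15+5+13+22+10 = 86
… (46 more)
Base → N → S → A → B → V → Base: 11+13+23+11+4+6 = 68  ← best
The minimum is 68.
One optimal route: Base → N → S → A → B → V → Base (or its reverse).

Shortest round trip = 68 blocks.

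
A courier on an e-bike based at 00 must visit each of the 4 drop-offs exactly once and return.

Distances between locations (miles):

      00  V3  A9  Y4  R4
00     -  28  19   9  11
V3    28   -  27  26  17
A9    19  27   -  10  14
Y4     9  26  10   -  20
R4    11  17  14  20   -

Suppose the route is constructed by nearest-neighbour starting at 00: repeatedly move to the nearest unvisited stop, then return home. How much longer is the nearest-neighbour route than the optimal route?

Excess over optimum: 4 miles.

00: Y4=9, R4=11, A9=19, V3=28 ⇒ Y4
Y4: A9=10, R4=20, V3=26 ⇒ A9
A9: R4=14, V3=27 ⇒ R4
R4: V3=17 ⇒ V3
NN route 00 → Y4 → A9 → R4 → V3 → 00 costs 78.
Optimal: 00 → Y4 → A9 → V3 → R4 → 00 costs 74 (by enumerating all 12 distinct tours).
Excess = 78 − 74 = 4.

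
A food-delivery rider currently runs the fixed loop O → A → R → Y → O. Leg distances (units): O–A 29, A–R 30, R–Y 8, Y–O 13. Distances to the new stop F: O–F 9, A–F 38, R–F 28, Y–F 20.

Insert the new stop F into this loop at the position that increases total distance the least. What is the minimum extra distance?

Insertion cost between consecutive stops i–j is d(i,F) + d(F,j) − d(i,j):
  between O and A: 9 + 38 − 29 = 18
  between A and R: 38 + 28 − 30 = 36
  between R and Y: 28 + 20 − 8 = 40
  between Y and O: 20 + 9 − 13 = 16
Cheapest insertion is between Y and O, adding 16.
New total = 80 + 16 = 96.

+16 — insert F between Y and O.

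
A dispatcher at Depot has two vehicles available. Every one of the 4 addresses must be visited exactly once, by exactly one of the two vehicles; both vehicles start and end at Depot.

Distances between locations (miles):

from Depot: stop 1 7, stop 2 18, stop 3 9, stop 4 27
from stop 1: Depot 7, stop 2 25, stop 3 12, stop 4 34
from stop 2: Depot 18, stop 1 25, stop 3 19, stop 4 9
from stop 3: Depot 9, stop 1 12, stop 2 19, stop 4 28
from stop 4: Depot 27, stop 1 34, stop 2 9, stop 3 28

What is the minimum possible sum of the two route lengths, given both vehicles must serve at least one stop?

78 miles — the smallest possible combined total.

There are 2^3 − 1 = 7 ways to divide the 4 stops into two non-empty groups. For each, the best each vehicle can do is its own shortest tour through its group:
  {stop 1} + {stop 2, stop 3, stop 4}: 14 + 64 = 78
  {stop 2} + {stop 1, stop 3, stop 4}: 36 + 74 = 110
  {stop 1, stop 2} + {stop 3, stop 4}: 50 + 64 = 114
  {stop 3} + {stop 1, stop 2, stop 4}: 18 + 68 = 86
  {stop 1, stop 3} + {stop 2, stop 4}: 28 + 54 = 82
  {stop 2, stop 3} + {stop 1, stop 4}: 46 + 68 = 114
  … (7 splits in total)
Best: vehicle 1 Depot → stop 1 → Depot = 14; vehicle 2 Depot → stop 2 → stop 4 → stop 3 → Depot = 64; combined 78.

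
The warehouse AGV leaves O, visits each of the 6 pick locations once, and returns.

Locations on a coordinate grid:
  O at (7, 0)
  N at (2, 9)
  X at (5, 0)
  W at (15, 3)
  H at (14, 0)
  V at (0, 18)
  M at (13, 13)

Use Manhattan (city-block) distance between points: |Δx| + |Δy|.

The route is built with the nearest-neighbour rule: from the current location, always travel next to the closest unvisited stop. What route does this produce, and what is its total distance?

Total distance 78 via the nearest-neighbour route O → X → H → W → M → N → V → O.

O → [X:2 / H:7 / W:11 / N:14 / M:19 / V:25] → X (2)
X → [H:9 / N:12 / W:13 / M:21 / V:23] → H (9)
H → [W:4 / M:14 / N:21 / V:32] → W (4)
W → [M:12 / N:19 / V:30] → M (12)
M → [N:15 / V:18] → N (15)
N → [V:11] → V (11)
Return V→O: 25.
Total = 2 + 9 + 4 + 12 + 15 + 11 + 25 = 78.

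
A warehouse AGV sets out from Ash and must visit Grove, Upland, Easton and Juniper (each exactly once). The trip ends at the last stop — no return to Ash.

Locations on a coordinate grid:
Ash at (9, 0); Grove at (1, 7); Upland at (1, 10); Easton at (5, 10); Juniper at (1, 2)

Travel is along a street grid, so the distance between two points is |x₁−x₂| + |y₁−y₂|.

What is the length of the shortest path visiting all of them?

Shortest open route: 22.

There are 4! = 24 possible orderings.
Ash → Grove → Upland → Easton → Juniper: 15+3+4+12 = 34
Ash → Grove → Upland → Juniper → Easton: 15+3+8+12 = 38
Ash → Grove → Easton → Upland → Juniper: 15+7+4+8 = 34
Ash → Grove → Easton → Juniper → Upland: 15+7+12+8 = 42
Ash → Grove → Juniper → Upland → Easton: 15+5+8+4 = 32
Ash → Grove → Juniper → Easton → Upland: 15+5+12+4 = 36
Ash → Upland → Grove → Easton → Juniper: 18+3+7+12 = 40
Ash → Upland → Grove → Juniper → Easton: 18+3+5+12 = 38
Ash → Upland → Easton → Grove → Juniper: 18+4+7+5 = 34
Ash → Upland → Easton → Juniper → Grove: 18+4+12+5 = 39
Ash → Upland → Juniper → Grove → Easton: 18+8+5+7 = 38
Ash → Upland → Juniper → Easton → Grove: 18+8+12+7 = 45
Ash → Easton → Grove → Upland → Juniper: 14+7+3+8 = 32
Ash → Easton → Grove → Juniper → Upland: 14+7+5+8 = 34
… (10 more)
Ash → Juniper → Grove → Upland → Easton: 10+5+3+4 = 22  ← best
The minimum is 22.
One shortest path: Ash → Juniper → Grove → Upland → Easton.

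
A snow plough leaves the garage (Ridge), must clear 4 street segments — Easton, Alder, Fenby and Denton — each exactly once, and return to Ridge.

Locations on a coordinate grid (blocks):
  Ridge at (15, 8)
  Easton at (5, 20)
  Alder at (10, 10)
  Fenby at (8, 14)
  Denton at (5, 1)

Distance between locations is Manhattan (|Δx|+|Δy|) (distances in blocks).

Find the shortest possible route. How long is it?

With 4 stops there are 4!/2 = 12 distinct round trips (a route and its reverse cost the same).
Ridge → Easton → Alder → Fenby → Denton → Ridge: 22+15+6+16+17 = 76
Ridge → Easton → Alder → Denton → Fenby → Ridge: 22+15+14+16+13 = 80
Ridge → Easton → Fenby → Alder → Denton → Ridge: 22+9+6+14+17 = 68
Ridge → Easton → Fenby → Denton → Alder → Ridge: 22+9+16+14+7 = 68
Ridge → Easton → Denton → Alder → Fenby → Ridge: 22+19+14+6+13 = 74
Ridge → Easton → Denton → Fenby → Alder → Ridge: 22+19+16+6+7 = 70
Ridge → Alder → Easton → Fenby → Denton → Ridge: 7+15+9+16+17 = 64
Ridge → Alder → Easton → Denton → Fenby → Ridge: 7+15+19+16+13 = 70
Ridge → Alder → Fenby → Easton → Denton → Ridge: 7+6+9+19+17 = 58
Ridge → Alder → Denton → Easton → Fenby → Ridge: 7+14+19+9+13 = 62
Ridge → Fenby → Easton → Alder → Denton → Ridge: 13+9+15+14+17 = 68
Ridge → Fenby → Alder → Easton → Denton → Ridge: 13+6+15+19+17 = 70
The minimum is 58.
One optimal route: Ridge → Alder → Fenby → Easton → Denton → Ridge (or its reverse).

Shortest round trip = 58 blocks.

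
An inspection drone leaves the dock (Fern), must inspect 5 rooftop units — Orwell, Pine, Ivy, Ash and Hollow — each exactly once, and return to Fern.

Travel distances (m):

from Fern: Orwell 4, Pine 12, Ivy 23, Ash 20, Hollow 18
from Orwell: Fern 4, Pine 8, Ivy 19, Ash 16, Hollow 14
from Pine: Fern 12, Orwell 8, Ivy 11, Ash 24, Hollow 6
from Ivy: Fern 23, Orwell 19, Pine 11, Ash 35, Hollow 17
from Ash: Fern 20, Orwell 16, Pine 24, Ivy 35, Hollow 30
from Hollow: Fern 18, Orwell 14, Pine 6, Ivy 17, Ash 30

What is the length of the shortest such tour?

With 5 stops there are 5!/2 = 60 distinct round trips (a route and its reverse cost the same).
Fern → Orwell → Pine → Ivy → Ash → Hollow → Fern: 4+8+11+35+30+18 = 106
Fern → Orwell → Pine → Ivy → Hollow → Ash → Fern: 4+8+11+17+30+20 = 90
Fern → Orwell → Pine → Ash → Ivy → Hollow → Fern: 4+8+24+35+17+18 = 106
Fern → Orwell → Pine → Ash → Hollow → Ivy → Fern: 4+8+24+30+17+23 = 106
Fern → Orwell → Pine → Hollow → Ivy → Ash → Fern: 4+8+6+17+35+20 = 90
Fern → Orwell → Pine → Hollow → Ash → Ivy → Fern: 4+8+6+30+35+23 = 106
Fern → Orwell → Ivy → Pine → Ash → Hollow → Fern: 4+19+11+24+30+18 = 106
Fern → Orwell → Ivy → Pine → Hollow → Ash → Fern: 4+19+11+6+30+20 = 90
Fern → Orwell → Ivy → Ash → Pine → Hollow → Fern: 4+19+35+24+6+18 = 106
Fern → Orwell → Ivy → Ash → Hollow → Pine → Fern: 4+19+35+30+6+12 = 106
Fern → Orwell → Ivy → Hollow → Pine → Ash → Fern: 4+19+17+6+24+20 = 90
Fern → Orwell → Ivy → Hollow → Ash → Pine → Fern: 4+19+17+30+24+12 = 106
Fern → Orwell → Ash → Pine → Ivy → Hollow → Fern: 4+16+24+11+17+18 = 90
Fern → Orwell → Ash → Pine → Hollow → Ivy → Fern: 4+16+24+6+17+23 = 90
… (46 more)
The minimum is 90.
One optimal route: Fern → Orwell → Pine → Ivy → Hollow → Ash → Fern (or its reverse).

Shortest round trip = 90 m.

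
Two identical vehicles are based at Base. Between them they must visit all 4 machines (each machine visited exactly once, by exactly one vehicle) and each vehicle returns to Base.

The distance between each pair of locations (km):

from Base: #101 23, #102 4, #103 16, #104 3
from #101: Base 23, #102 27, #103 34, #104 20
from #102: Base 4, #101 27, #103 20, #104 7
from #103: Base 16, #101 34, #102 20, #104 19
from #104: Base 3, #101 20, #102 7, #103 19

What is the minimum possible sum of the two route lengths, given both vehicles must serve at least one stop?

81 km — the smallest possible combined total.

There are 2^3 − 1 = 7 ways to divide the 4 stops into two non-empty groups. For each, the best each vehicle can do is its own shortest tour through its group:
  {#101} + {#102, #103, #104}: 46 + 46 = 92
  {#102} + {#101, #103, #104}: 8 + 73 = 81
  {#101, #102} + {#103, #104}: 54 + 38 = 92
  {#103} + {#101, #102, #104}: 32 + 54 = 86
  {#101, #103} + {#102, #104}: 73 + 14 = 87
  {#102, #103} + {#101, #104}: 40 + 46 = 86
  … (7 splits in total)
Best: vehicle 1 Base → #102 → Base = 8; vehicle 2 Base → #103 → #101 → #104 → Base = 73; combined 81.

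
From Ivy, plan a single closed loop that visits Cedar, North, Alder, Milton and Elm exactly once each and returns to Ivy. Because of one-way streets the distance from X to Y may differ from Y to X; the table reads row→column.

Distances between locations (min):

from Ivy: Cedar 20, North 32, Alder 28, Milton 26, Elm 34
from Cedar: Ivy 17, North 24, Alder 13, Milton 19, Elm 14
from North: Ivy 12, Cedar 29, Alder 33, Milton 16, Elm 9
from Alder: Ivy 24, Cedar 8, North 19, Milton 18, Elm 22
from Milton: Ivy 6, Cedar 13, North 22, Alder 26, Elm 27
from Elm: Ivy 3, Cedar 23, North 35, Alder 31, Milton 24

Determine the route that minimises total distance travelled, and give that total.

Ivy - Cedar - North - Alder - Milton - Elm - Ivy: 20+24+33+18+27+3 = 125
Ivy - Cedar - North - Alder - Elm - Milton - Ivy: 20+24+33+22+24+6 = 129
Ivy - Cedar - North - Milton - Alder - Elm - Ivy: 20+24+16+26+22+3 = 111
Ivy - Cedar - North - Milton - Elm - Alder - Ivy: 20+24+16+27+31+24 = 142
Ivy - Cedar - North - Elm - Alder - Milton - Ivy: 20+24+9+31+18+6 = 108
Ivy - Cedar - North - Elm - Milton - Alder - Ivy: 20+24+9+24+26+24 = 127
Ivy - Cedar - Alder - North - Milton - Elm - Ivy: 20+13+19+16+27+3 = 98
Ivy - Cedar - Alder - North - Elm - Milton - Ivy: 20+13+19+9+24+6 = 91
Ivy - Cedar - Alder - Milton - North - Elm - Ivy: 20+13+18+22+9+3 = 85
Ivy - Cedar - Alder - Milton - Elm - North - Ivy: 20+13+18+27+35+12 = 125
Ivy - Cedar - Alder - Elm - North - Milton - Ivy: 20+13+22+35+16+6 = 112
Ivy - Cedar - Alder - Elm - Milton - North - Ivy: 20+13+22+24+22+12 = 113
Ivy - Cedar - Milton - North - Alder - Elm - Ivy: 20+19+22+33+22+3 = 119
Ivy - Cedar - Milton - North - Elm - Alder - Ivy: 20+19+22+9+31+24 = 125
… (106 more)
Ivy - Milton - Cedar - Alder - North - Elm - Ivy: 26+13+13+19+9+3 = 83  ← best
The minimum is 83.
One optimal route: Ivy → Milton → Cedar → Alder → North → Elm → Ivy.

Minimum total distance: 83 min.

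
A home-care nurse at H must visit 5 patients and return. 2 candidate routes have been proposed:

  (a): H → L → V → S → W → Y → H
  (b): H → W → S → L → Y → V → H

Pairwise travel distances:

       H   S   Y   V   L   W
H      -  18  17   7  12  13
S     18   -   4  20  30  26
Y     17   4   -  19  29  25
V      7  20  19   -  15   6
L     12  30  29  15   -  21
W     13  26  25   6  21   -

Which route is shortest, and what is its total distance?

Shortest is (a), total 115.

(a): 12 + 15 + 20 + 26 + 25 + 17 = 115
(b): 13 + 26 + 30 + 29 + 19 + 7 = 124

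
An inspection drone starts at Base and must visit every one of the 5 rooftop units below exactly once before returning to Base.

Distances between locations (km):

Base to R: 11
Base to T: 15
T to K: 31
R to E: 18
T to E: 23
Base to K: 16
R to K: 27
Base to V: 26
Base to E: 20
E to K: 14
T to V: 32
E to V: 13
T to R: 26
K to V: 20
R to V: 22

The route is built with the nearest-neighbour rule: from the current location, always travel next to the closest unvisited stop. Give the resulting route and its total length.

Total distance 108 km via the nearest-neighbour route Base → R → E → V → K → T → Base.

From Base: distances to unvisited — R=11, T=15, K=16, E=20, V=26. Nearest is R (11).
From R: distances to unvisited — E=18, V=22, T=26, K=27. Nearest is E (18).
From E: distances to unvisited — V=13, K=14, T=23. Nearest is V (13).
From V: distances to unvisited — K=20, T=32. Nearest is K (20).
From K: distances to unvisited — T=31. Nearest is T (31).
Return T→Base: 15.
Total = 11 + 18 + 13 + 20 + 31 + 15 = 108.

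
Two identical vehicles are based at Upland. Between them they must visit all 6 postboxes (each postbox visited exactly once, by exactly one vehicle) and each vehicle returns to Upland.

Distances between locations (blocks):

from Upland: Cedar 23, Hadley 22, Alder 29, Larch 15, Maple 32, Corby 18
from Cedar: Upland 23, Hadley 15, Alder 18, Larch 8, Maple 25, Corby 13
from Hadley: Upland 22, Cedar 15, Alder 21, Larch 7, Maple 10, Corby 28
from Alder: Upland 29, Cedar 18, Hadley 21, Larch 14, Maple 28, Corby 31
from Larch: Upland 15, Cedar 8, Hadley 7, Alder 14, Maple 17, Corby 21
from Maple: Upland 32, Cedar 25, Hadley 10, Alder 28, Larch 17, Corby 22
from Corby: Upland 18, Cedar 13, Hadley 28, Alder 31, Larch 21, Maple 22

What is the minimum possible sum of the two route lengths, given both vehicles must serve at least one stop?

137 blocks — the smallest possible combined total.

Check every non-empty split of the stops between the two vehicles; for each half take its own optimal tour:
  {Cedar} + {Hadley, Alder, Larch, Maple, Corby}: 46 + 100 = 146
  {Hadley} + {Cedar, Alder, Larch, Maple, Corby}: 44 + 109 = 153
  {Cedar, Hadley} + {Alder, Larch, Maple, Corby}: 60 + 97 = 157
  {Alder} + {Cedar, Hadley, Larch, Maple, Corby}: 58 + 88 = 146
  {Cedar, Alder} + {Hadley, Larch, Maple, Corby}: 70 + 72 = 142
  {Hadley, Alder} + {Cedar, Larch, Maple, Corby}: 72 + 88 = 160
  … (31 splits in total)
  {Cedar, Hadley, Alder, Larch, Maple} + {Corby}: 101 + 36 = 137  ← best
Best: vehicle 1 Upland → Cedar → Alder → Maple → Hadley → Larch → Upland = 101; vehicle 2 Upland → Corby → Upland = 36; combined 137.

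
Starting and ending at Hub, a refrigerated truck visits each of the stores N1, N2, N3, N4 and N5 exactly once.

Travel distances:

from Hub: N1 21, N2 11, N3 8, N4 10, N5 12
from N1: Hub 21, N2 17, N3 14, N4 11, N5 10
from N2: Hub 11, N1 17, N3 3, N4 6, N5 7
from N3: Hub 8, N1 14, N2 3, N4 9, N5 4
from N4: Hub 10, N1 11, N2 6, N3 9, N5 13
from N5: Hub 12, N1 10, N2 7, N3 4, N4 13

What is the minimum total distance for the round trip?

With 5 stops there are 5!/2 = 60 distinct round trips (a route and its reverse cost the same).
Hub→N1→N2→N3→N4→N5→Hub: 21+17+3+9+13+12 = 75
Hub→N1→N2→N3→N5→N4→Hub: 21+17+3+4+13+10 = 68
Hub→N1→N2→N4→N3→N5→Hub: 21+17+6+9+4+12 = 69
Hub→N1→N2→N4→N5→N3→Hub: 21+17+6+13+4+8 = 69
Hub→N1→N2→N5→N3→N4→Hub: 21+17+7+4+9+10 = 68
Hub→N1→N2→N5→N4→N3→Hub: 21+17+7+13+9+8 = 75
Hub→N1→N3→N2→N4→N5→Hub: 21+14+3+6+13+12 = 69
Hub→N1→N3→N2→N5→N4→Hub: 21+14+3+7+13+10 = 68
Hub→N1→N3→N4→N2→N5→Hub: 21+14+9+6+7+12 = 69
Hub→N1→N3→N4→N5→N2→Hub: 21+14+9+13+7+11 = 75
Hub→N1→N3→N5→N2→N4→Hub: 21+14+4+7+6+10 = 62
Hub→N1→N3→N5→N4→N2→Hub: 21+14+4+13+6+11 = 69
Hub→N1→N4→N2→N3→N5→Hub: 21+11+6+3+4+12 = 57
Hub→N1→N4→N2→N5→N3→Hub: 21+11+6+7+4+8 = 57
… (46 more)
Hub→N2→N3→N5→N1→N4→Hub: 11+3+4+10+11+10 = 49  ← best
The minimum is 49.
One optimal route: Hub → N2 → N3 → N5 → N1 → N4 → Hub (or its reverse).

Shortest round trip = 49.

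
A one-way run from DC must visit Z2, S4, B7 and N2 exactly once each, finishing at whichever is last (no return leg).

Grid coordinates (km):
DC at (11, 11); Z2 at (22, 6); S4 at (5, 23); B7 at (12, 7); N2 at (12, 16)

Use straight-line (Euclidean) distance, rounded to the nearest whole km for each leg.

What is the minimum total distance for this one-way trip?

There are 4! = 24 possible orderings.
DC - Z2 - S4 - B7 - N2: 12+24+17+9 = 62
DC - Z2 - S4 - N2 - B7: 12+24+10+9 = 55
DC - Z2 - B7 - S4 - N2: 12+10+17+10 = 49
DC - Z2 - B7 - N2 - S4: 12+10+9+10 = 41
DC - Z2 - N2 - S4 - B7: 12+14+10+17 = 53
DC - Z2 - N2 - B7 - S4: 12+14+9+17 = 52
DC - S4 - Z2 - B7 - N2: 13+24+10+9 = 56
DC - S4 - Z2 - N2 - B7: 13+24+14+9 = 60
DC - S4 - B7 - Z2 - N2: 13+17+10+14 = 54
DC - S4 - B7 - N2 - Z2: 13+17+9+14 = 53
DC - S4 - N2 - Z2 - B7: 13+10+14+10 = 47
DC - S4 - N2 - B7 - Z2: 13+10+9+10 = 42
DC - B7 - Z2 - S4 - N2: 4+10+24+10 = 48
DC - B7 - Z2 - N2 - S4: 4+10+14+10 = 38
… (10 more)
The minimum is 38.
One shortest path: DC → B7 → Z2 → N2 → S4.

38 km — the minimum one-way total.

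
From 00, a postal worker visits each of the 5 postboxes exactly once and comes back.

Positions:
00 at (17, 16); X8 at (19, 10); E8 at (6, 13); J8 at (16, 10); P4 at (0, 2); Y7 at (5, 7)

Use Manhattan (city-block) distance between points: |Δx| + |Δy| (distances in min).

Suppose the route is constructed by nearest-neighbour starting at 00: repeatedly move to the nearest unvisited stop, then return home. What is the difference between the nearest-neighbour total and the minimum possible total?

00: J8=7, X8=8, E8=14, Y7=21, P4=31 ⇒ J8
J8: X8=3, E8=13, Y7=14, P4=24 ⇒ X8
X8: E8=16, Y7=17, P4=27 ⇒ E8
E8: Y7=7, P4=17 ⇒ Y7
Y7: P4=10 ⇒ P4
NN route 00 → J8 → X8 → E8 → Y7 → P4 → 00 costs 74.
Optimal: 00 → X8 → J8 → P4 → Y7 → E8 → 00 costs 66 (by enumerating all 60 distinct tours).
Excess = 74 − 66 = 8.

The nearest-neighbour route is 8 min longer than optimal.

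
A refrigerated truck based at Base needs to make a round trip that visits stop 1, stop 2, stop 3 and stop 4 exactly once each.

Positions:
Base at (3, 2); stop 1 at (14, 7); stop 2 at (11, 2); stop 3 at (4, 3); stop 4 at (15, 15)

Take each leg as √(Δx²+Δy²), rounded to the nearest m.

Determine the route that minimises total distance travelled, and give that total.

39 m — the shortest possible round trip.

With 4 stops there are 4!/2 = 12 distinct round trips (a route and its reverse cost the same).
Base→stop 1→stop 2→stop 3→stop 4→Base: 12+6+7+16+18 = 59
Base→stop 1→stop 2→stop 4→stop 3→Base: 12+6+14+16+1 = 49
Base→stop 1→stop 3→stop 2→stop 4→Base: 12+11+7+14+18 = 62
Base→stop 1→stop 3→stop 4→stop 2→Base: 12+11+16+14+8 = 61
Base→stop 1→stop 4→stop 2→stop 3→Base: 12+8+14+7+1 = 42
Base→stop 1→stop 4→stop 3→stop 2→Base: 12+8+16+7+8 = 51
Base→stop 2→stop 1→stop 3→stop 4→Base: 8+6+11+16+18 = 59
Base→stop 2→stop 1→stop 4→stop 3→Base: 8+6+8+16+1 = 39
Base→stop 2→stop 3→stop 1→stop 4→Base: 8+7+11+8+18 = 52
Base→stop 2→stop 4→stop 1→stop 3→Base: 8+14+8+11+1 = 42
Base→stop 3→stop 1→stop 2→stop 4→Base: 1+11+6+14+18 = 50
Base→stop 3→stop 2→stop 1→stop 4→Base: 1+7+6+8+18 = 40
The minimum is 39.
One optimal route: Base → stop 2 → stop 1 → stop 4 → stop 3 → Base (or its reverse).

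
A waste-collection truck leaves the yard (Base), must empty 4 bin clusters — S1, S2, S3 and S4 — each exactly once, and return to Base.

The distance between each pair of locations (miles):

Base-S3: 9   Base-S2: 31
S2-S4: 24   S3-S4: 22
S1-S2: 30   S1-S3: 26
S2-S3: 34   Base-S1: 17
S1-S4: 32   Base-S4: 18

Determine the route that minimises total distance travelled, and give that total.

With 4 stops there are 4!/2 = 12 distinct round trips (a route and its reverse cost the same).
Base - S1 - S2 - S3 - S4 - Base: 17+30+34+22+18 = 121
Base - S1 - S2 - S4 - S3 - Base: 17+30+24+22+9 = 102
Base - S1 - S3 - S2 - S4 - Base: 17+26+34+24+18 = 119
Base - S1 - S3 - S4 - S2 - Base: 17+26+22+24+31 = 120
Base - S1 - S4 - S2 - S3 - Base: 17+32+24+34+9 = 116
Base - S1 - S4 - S3 - S2 - Base: 17+32+22+34+31 = 136
Base - S2 - S1 - S3 - S4 - Base: 31+30+26+22+18 = 127
Base - S2 - S1 - S4 - S3 - Base: 31+30+32+22+9 = 124
Base - S2 - S3 - S1 - S4 - Base: 31+34+26+32+18 = 141
Base - S2 - S4 - S1 - S3 - Base: 31+24+32+26+9 = 122
Base - S3 - S1 - S2 - S4 - Base: 9+26+30+24+18 = 107
Base - S3 - S2 - S1 - S4 - Base: 9+34+30+32+18 = 123
The minimum is 102.
One optimal route: Base → S1 → S2 → S4 → S3 → Base (or its reverse).

Minimum total distance: 102 miles.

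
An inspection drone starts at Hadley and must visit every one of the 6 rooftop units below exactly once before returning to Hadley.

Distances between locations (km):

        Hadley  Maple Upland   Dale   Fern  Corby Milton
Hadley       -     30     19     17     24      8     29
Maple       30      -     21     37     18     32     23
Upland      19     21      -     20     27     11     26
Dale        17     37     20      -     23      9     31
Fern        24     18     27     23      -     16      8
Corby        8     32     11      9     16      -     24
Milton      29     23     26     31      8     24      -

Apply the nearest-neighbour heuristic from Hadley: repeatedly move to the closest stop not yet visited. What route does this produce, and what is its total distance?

Total distance 113 km via the nearest-neighbour route Hadley → Corby → Dale → Upland → Maple → Fern → Milton → Hadley.

Hadley → [Corby:8 / Dale:17 / Upland:19 / Fern:24 / Milton:29 / Maple:30] → Corby (8)
Corby → [Dale:9 / Upland:11 / Fern:16 / Milton:24 / Maple:32] → Dale (9)
Dale → [Upland:20 / Fern:23 / Milton:31 / Maple:37] → Upland (20)
Upland → [Maple:21 / Milton:26 / Fern:27] → Maple (21)
Maple → [Fern:18 / Milton:23] → Fern (18)
Fern → [Milton:8] → Milton (8)
Return Milton→Hadley: 29.
Total = 8 + 9 + 20 + 21 + 18 + 8 + 29 = 113.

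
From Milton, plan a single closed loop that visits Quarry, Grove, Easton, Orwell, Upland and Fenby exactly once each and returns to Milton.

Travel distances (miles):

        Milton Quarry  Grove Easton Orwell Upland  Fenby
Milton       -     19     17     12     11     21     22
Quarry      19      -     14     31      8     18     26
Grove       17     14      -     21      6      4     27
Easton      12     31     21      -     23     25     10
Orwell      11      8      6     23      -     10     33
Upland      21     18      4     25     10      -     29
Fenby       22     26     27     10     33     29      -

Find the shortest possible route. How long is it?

Minimum total distance: 87 miles.

With 6 stops there are 6!/2 = 360 distinct round trips (a route and its reverse cost the same).
Milton → Quarry → Grove → Easton → Orwell → Upland → Fenby → Milton: 19+14+21+23+10+29+22 = 138
Milton → Quarry → Grove → Easton → Orwell → Fenby → Upland → Milton: 19+14+21+23+33+29+21 = 160
Milton → Quarry → Grove → Easton → Upland → Orwell → Fenby → Milton: 19+14+21+25+10+33+22 = 144
Milton → Quarry → Grove → Easton → Upland → Fenby → Orwell → Milton: 19+14+21+25+29+33+11 = 152
Milton → Quarry → Grove → Easton → Fenby → Orwell → Upland → Milton: 19+14+21+10+33+10+21 = 128
Milton → Quarry → Grove → Easton → Fenby → Upland → Orwell → Milton: 19+14+21+10+29+10+11 = 114
Milton → Quarry → Grove → Orwell → Easton → Upland → Fenby → Milton: 19+14+6+23+25+29+22 = 138
Milton → Quarry → Grove → Orwell → Easton → Fenby → Upland → Milton: 19+14+6+23+10+29+21 = 122
… (352 more)
Milton → Grove → Upland → Orwell → Quarry → Fenby → Easton → Milton: 17+4+10+8+26+10+12 = 87  ← best
The minimum is 87.
One optimal route: Milton → Grove → Upland → Orwell → Quarry → Fenby → Easton → Milton (or its reverse).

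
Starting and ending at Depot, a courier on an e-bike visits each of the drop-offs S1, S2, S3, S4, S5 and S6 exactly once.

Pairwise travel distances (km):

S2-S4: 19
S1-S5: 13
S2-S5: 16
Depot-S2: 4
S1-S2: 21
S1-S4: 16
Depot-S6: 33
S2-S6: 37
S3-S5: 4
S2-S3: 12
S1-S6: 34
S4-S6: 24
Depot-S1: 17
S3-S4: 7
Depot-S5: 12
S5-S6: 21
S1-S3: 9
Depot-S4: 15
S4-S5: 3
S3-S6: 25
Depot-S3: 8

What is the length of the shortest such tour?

There are 360 distinct closed tours to check (reversals are equivalent).
Depot → S1 → S2 → S3 → S4 → S5 → S6 → Depot: 17+21+12+7+3+21+33 = 114
Depot → S1 → S2 → S3 → S4 → S6 → S5 → Depot: 17+21+12+7+24+21+12 = 114
Depot → S1 → S2 → S3 → S5 → S4 → S6 → Depot: 17+21+12+4+3+24+33 = 114
Depot → S1 → S2 → S3 → S5 → S6 → S4 → Depot: 17+21+12+4+21+24+15 = 114
Depot → S1 → S2 → S3 → S6 → S4 → S5 → Depot: 17+21+12+25+24+3+12 = 114
Depot → S1 → S2 → S3 → S6 → S5 → S4 → Depot: 17+21+12+25+21+3+15 = 114
Depot → S1 → S2 → S4 → S3 → S5 → S6 → Depot: 17+21+19+7+4+21+33 = 122
Depot → S1 → S2 → S4 → S3 → S6 → S5 → Depot: 17+21+19+7+25+21+12 = 122
… (352 more)
Depot → S1 → S3 → S4 → S5 → S6 → S2 → Depot: 17+9+7+3+21+37+4 = 98  ← best
The minimum is 98.
One optimal route: Depot → S1 → S3 → S4 → S5 → S6 → S2 → Depot (or its reverse).

98 km — the shortest possible round trip.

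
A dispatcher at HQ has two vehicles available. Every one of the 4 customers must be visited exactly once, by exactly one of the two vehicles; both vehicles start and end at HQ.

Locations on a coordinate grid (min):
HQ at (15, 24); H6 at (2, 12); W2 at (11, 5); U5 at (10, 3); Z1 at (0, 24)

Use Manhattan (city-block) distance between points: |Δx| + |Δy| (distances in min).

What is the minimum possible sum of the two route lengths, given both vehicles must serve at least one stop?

Minimum combined distance: 98 min.

There are 2^3 − 1 = 7 ways to divide the 4 stops into two non-empty groups. For each, the best each vehicle can do is its own shortest tour through its group:
  {H6} + {W2, U5, Z1}: 50 + 72 = 122
  {W2} + {H6, U5, Z1}: 46 + 72 = 118
  {H6, W2} + {U5, Z1}: 64 + 72 = 136
  {U5} + {H6, W2, Z1}: 52 + 68 = 120
  {H6, U5} + {W2, Z1}: 68 + 68 = 136
  {W2, U5} + {H6, Z1}: 52 + 54 = 106
  … (7 splits in total)
  {H6, W2, U5} + {Z1}: 68 + 30 = 98  ← best
Best: vehicle 1 HQ → H6 → U5 → W2 → HQ = 68; vehicle 2 HQ → Z1 → HQ = 30; combined 98.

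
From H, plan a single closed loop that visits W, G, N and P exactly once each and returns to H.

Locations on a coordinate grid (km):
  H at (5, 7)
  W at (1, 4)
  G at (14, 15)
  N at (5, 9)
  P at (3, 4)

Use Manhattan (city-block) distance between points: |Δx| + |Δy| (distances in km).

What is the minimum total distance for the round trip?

48 km — the shortest possible round trip.

With 4 stops there are 4!/2 = 12 distinct round trips (a route and its reverse cost the same).
H→W→G→N→P→H: 7+24+15+7+5 = 58
H→W→G→P→N→H: 7+24+22+7+2 = 62
H→W→N→G→P→H: 7+9+15+22+5 = 58
H→W→N→P→G→H: 7+9+7+22+17 = 62
H→W→P→G→N→H: 7+2+22+15+2 = 48
H→W→P→N→G→H: 7+2+7+15+17 = 48
H→G→W→N→P→H: 17+24+9+7+5 = 62
H→G→W→P→N→H: 17+24+2+7+2 = 52
H→G→N→W→P→H: 17+15+9+2+5 = 48
H→G→P→W→N→H: 17+22+2+9+2 = 52
H→N→W→G→P→H: 2+9+24+22+5 = 62
H→N→G→W→P→H: 2+15+24+2+5 = 48
The minimum is 48.
One optimal route: H → W → P → G → N → H (or its reverse).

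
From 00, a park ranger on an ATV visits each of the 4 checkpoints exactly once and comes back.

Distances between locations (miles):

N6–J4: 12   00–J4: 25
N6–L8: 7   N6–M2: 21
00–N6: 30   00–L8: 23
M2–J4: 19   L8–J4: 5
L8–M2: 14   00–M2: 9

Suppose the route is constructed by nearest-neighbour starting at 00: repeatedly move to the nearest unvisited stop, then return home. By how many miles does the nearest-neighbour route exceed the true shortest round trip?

From 00: M2=9, L8=23, J4=25, N6=30 → choose M2 (9).
From M2: L8=14, J4=19, N6=21 → choose L8 (14).
From L8: J4=5, N6=7 → choose J4 (5).
From J4: N6=12 → choose N6 (12).
NN route 00 → M2 → L8 → J4 → N6 → 00 costs 70.
Optimal: 00 → M2 → N6 → L8 → J4 → 00 costs 67 (by enumerating all 12 distinct tours).
Excess = 70 − 67 = 3.

3 miles longer than the optimal tour.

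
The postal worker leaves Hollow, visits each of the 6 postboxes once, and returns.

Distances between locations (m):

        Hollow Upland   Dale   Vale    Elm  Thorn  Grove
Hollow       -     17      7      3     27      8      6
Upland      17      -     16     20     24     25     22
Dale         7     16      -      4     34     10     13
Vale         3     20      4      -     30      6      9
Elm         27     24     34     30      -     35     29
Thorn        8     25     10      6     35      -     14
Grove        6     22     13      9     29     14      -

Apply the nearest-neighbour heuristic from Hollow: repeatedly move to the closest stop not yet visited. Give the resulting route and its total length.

104 m along Hollow → Vale → Dale → Thorn → Grove → Upland → Elm → Hollow.

Hollow → [Vale:3 / Grove:6 / Dale:7 / Thorn:8 / Upland:17 / Elm:27] → Vale (3)
Vale → [Dale:4 / Thorn:6 / Grove:9 / Upland:20 / Elm:30] → Dale (4)
Dale → [Thorn:10 / Grove:13 / Upland:16 / Elm:34] → Thorn (10)
Thorn → [Grove:14 / Upland:25 / Elm:35] → Grove (14)
Grove → [Upland:22 / Elm:29] → Upland (22)
Upland → [Elm:24] → Elm (24)
Return Elm→Hollow: 27.
Total = 3 + 4 + 10 + 14 + 22 + 24 + 27 = 104.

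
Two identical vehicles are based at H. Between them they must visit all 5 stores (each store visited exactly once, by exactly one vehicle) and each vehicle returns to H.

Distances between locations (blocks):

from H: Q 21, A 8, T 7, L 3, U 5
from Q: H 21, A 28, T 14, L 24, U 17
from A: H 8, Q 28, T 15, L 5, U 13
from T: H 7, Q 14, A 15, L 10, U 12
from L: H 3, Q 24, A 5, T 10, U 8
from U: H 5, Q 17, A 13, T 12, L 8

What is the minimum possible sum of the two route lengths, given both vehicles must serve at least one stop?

59 blocks — the smallest possible combined total.

Try each way of splitting the stops between the two vehicles (each non-empty) and, for each split, find the best tour for each vehicle:
  {Q} + {A, T, L, U}: 42 + 40 = 82
  {A} + {Q, T, L, U}: 16 + 49 = 65
  {Q, A} + {T, L, U}: 57 + 30 = 87
  {T} + {Q, A, L, U}: 14 + 58 = 72
  {Q, T} + {A, L, U}: 42 + 26 = 68
  {A, T} + {Q, L, U}: 30 + 49 = 79
  … (15 splits in total)
  {A, L} + {Q, T, U}: 16 + 43 = 59  ← best
Best: vehicle 1 H → A → L → H = 16; vehicle 2 H → T → Q → U → H = 43; combined 59.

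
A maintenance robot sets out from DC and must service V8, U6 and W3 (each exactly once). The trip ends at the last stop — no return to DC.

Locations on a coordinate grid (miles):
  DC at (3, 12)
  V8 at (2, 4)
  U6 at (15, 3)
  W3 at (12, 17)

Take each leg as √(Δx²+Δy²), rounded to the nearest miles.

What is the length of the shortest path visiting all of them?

There are 3! = 6 possible orderings.
DC→V8→U6→W3: 8+13+14 = 35
DC→V8→W3→U6: 8+16+14 = 38
DC→U6→V8→W3: 15+13+16 = 44
DC→U6→W3→V8: 15+14+16 = 45
DC→W3→V8→U6: 10+16+13 = 39
DC→W3→U6→V8: 10+14+13 = 37
The minimum is 35.
One shortest path: DC → V8 → U6 → W3.

35 miles — the minimum one-way total.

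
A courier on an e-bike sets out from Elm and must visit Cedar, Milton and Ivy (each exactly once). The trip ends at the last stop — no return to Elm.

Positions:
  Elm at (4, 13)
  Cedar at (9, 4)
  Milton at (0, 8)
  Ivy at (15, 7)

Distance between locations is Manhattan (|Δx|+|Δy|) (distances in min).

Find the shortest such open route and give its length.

There are 3! = 6 possible orderings.
Elm → Cedar → Milton → Ivy: 14+13+16 = 43
Elm → Cedar → Ivy → Milton: 14+9+16 = 39
Elm → Milton → Cedar → Ivy: 9+13+9 = 31
Elm → Milton → Ivy → Cedar: 9+16+9 = 34
Elm → Ivy → Cedar → Milton: 17+9+13 = 39
Elm → Ivy → Milton → Cedar: 17+16+13 = 46
The minimum is 31.
One shortest path: Elm → Milton → Cedar → Ivy.

31 min — the minimum one-way total.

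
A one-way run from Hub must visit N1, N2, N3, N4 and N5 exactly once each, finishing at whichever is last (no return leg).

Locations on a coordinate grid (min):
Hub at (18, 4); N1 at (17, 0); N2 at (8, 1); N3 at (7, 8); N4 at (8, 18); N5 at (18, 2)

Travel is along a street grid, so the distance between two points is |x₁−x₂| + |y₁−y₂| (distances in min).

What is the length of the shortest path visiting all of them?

There are 5! = 120 possible orderings.
Hub - N1 - N2 - N3 - N4 - N5: 5+10+8+11+26 = 60
Hub - N1 - N2 - N3 - N5 - N4: 5+10+8+17+26 = 66
Hub - N1 - N2 - N4 - N3 - N5: 5+10+17+11+17 = 60
Hub - N1 - N2 - N4 - N5 - N3: 5+10+17+26+17 = 75
Hub - N1 - N2 - N5 - N3 - N4: 5+10+11+17+11 = 54
Hub - N1 - N2 - N5 - N4 - N3: 5+10+11+26+11 = 63
Hub - N1 - N3 - N2 - N4 - N5: 5+18+8+17+26 = 74
Hub - N1 - N3 - N2 - N5 - N4: 5+18+8+11+26 = 68
Hub - N1 - N3 - N4 - N2 - N5: 5+18+11+17+11 = 62
Hub - N1 - N3 - N4 - N5 - N2: 5+18+11+26+11 = 71
Hub - N1 - N3 - N5 - N2 - N4: 5+18+17+11+17 = 68
Hub - N1 - N3 - N5 - N4 - N2: 5+18+17+26+17 = 83
Hub - N1 - N4 - N2 - N3 - N5: 5+27+17+8+17 = 74
Hub - N1 - N4 - N2 - N5 - N3: 5+27+17+11+17 = 77
… (106 more)
Hub - N5 - N1 - N2 - N3 - N4: 2+3+10+8+11 = 34  ← best
The minimum is 34.
One shortest path: Hub → N5 → N1 → N2 → N3 → N4.

Shortest open route: 34 min.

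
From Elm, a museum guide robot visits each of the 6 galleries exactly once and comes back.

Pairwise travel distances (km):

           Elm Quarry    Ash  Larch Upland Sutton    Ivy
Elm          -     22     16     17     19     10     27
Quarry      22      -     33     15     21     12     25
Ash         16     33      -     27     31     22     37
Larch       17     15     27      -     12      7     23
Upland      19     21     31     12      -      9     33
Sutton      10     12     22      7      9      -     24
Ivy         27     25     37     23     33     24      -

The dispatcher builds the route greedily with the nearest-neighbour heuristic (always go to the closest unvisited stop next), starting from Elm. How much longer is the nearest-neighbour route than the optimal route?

Elm: Sutton=10, Ash=16, Larch=17, Upland=19, Quarry=22, Ivy=27 ⇒ Sutton
Sutton: Larch=7, Upland=9, Quarry=12, Ash=22, Ivy=24 ⇒ Larch
Larch: Upland=12, Quarry=15, Ivy=23, Ash=27 ⇒ Upland
Upland: Quarry=21, Ash=31, Ivy=33 ⇒ Quarry
Quarry: Ivy=25, Ash=33 ⇒ Ivy
Ivy: Ash=37 ⇒ Ash
NN route Elm → Sutton → Larch → Upland → Quarry → Ivy → Ash → Elm costs 128.
Optimal: Elm → Ash → Ivy → Quarry → Larch → Upland → Sutton → Elm costs 124 (by enumerating all 360 distinct tours).
Excess = 128 − 124 = 4.

The nearest-neighbour route is 4 km longer than optimal.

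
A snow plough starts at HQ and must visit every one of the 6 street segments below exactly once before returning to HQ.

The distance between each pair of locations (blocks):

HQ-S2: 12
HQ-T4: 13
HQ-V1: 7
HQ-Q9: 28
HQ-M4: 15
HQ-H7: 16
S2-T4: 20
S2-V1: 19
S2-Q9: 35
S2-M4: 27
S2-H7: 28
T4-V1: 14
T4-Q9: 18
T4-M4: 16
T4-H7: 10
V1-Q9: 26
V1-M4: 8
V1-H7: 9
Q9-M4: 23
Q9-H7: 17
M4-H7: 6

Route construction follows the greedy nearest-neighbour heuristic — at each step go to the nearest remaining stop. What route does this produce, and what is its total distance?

Total distance 96 blocks via the nearest-neighbour route HQ → V1 → M4 → H7 → T4 → Q9 → S2 → HQ.

HQ → [V1:7 / S2:12 / T4:13 / M4:15 / H7:16 / Q9:28] → V1 (7)
V1 → [M4:8 / H7:9 / T4:14 / S2:19 / Q9:26] → M4 (8)
M4 → [H7:6 / T4:16 / Q9:23 / S2:27] → H7 (6)
H7 → [T4:10 / Q9:17 / S2:28] → T4 (10)
T4 → [Q9:18 / S2:20] → Q9 (18)
Q9 → [S2:35] → S2 (35)
Return S2→HQ: 12.
Total = 7 + 8 + 6 + 10 + 18 + 35 + 12 = 96.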